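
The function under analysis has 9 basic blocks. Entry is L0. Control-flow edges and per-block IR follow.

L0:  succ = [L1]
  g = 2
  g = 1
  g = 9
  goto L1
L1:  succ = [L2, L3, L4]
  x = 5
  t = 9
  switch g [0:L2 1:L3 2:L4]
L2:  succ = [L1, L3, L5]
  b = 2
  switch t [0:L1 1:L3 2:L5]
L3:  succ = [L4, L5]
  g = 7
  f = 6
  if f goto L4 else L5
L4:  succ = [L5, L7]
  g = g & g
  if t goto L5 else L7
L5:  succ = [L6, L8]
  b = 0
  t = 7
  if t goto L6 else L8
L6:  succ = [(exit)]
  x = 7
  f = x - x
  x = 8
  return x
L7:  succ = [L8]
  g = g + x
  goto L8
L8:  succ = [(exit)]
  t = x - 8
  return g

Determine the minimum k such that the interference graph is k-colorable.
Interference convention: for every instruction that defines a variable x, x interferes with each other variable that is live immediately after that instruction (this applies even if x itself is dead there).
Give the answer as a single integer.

Answer: 4

Working:
Per-block:
  L0: def={g} ue=∅
  L1: def={t,x} ue={g}
  L2: def={b} ue={t}
  L3: def={f,g} ue=∅
  L4: def={g} ue={g,t}
  L5: def={b,t} ue=∅
  L6: def={f,x} ue=∅
  L7: def={g} ue={g,x}
  L8: def={t} ue={g,x}

Backward fixpoint:
  L0 li=∅ lo={g}
  L1 li={g} lo={g,t,x}
  L2 li={g,t,x} lo={g,t,x}
  L3 li={t,x} lo={g,t,x}
  L4 li={g,t,x} lo={g,x}
  L5 li={g,x} lo={g,x}
  L6 li=∅ lo=∅
  L7 li={g,x} lo={g,x}
  L8 li={g,x} lo=∅

Interfere edges:
  b — {g,t,x}
  f — {g,t,x}
  g — {b,f,t,x}
  t — {b,f,g,x}
  x — {b,f,g,t}

Chromatic number:
  clique {b,g,t,x} ⇒ need ≥ 4
  4-colouring: R0={g}  R1={t}  R2={x}  R3={b,f}
  χ = 4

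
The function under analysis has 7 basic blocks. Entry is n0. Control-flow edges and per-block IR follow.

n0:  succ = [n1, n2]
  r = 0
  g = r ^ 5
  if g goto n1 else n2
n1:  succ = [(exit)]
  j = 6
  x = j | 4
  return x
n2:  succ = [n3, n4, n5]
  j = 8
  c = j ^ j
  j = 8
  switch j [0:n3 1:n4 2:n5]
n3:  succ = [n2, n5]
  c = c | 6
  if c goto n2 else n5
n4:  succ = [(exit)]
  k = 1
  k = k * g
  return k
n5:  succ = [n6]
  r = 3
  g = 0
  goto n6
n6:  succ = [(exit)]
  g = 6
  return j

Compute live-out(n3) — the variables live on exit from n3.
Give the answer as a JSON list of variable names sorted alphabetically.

Block summaries:
  n0: def={g,r} ue=∅
  n1: def={j,x} ue=∅
  n2: def={c,j} ue=∅
  n3: def={c} ue={c}
  n4: def={k} ue={g}
  n5: def={g,r} ue=∅
  n6: def={g} ue={j}

Liveness:
  n0: in=∅ out={g}
  n1: in=∅ out=∅
  n2: in={g} out={c,g,j}
  n3: in={c,g,j} out={g,j}
  n4: in={g} out=∅
  n5: in={j} out={j}
  n6: in={j} out=∅

live-out(n3) = ["g", "j"]

Answer: ["g", "j"]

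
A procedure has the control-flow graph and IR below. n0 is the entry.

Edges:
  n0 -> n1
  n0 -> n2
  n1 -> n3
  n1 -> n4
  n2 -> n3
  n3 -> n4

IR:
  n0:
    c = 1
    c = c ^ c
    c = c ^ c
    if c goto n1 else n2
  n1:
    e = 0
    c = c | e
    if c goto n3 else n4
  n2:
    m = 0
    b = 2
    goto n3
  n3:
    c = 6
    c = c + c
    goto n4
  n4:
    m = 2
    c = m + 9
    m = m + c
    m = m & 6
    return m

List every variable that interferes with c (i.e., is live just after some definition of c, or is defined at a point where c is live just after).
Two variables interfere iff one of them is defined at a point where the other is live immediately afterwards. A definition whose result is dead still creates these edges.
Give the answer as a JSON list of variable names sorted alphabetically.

Block summaries:
  n0: def={c} ue=∅
  n1: def={c,e} ue={c}
  n2: def={b,m} ue=∅
  n3: def={c} ue=∅
  n4: def={c,m} ue=∅

Live sets:
  live n0: ∅→{c}
  live n1: {c}→∅
  live n2: ∅→∅
  live n3: ∅→∅
  live n4: ∅→∅

Conflict graph:
  b: ∅
  c: {e,m}
  e: {c}
  m: {c}

N(c) = ["e", "m"]

Answer: ["e", "m"]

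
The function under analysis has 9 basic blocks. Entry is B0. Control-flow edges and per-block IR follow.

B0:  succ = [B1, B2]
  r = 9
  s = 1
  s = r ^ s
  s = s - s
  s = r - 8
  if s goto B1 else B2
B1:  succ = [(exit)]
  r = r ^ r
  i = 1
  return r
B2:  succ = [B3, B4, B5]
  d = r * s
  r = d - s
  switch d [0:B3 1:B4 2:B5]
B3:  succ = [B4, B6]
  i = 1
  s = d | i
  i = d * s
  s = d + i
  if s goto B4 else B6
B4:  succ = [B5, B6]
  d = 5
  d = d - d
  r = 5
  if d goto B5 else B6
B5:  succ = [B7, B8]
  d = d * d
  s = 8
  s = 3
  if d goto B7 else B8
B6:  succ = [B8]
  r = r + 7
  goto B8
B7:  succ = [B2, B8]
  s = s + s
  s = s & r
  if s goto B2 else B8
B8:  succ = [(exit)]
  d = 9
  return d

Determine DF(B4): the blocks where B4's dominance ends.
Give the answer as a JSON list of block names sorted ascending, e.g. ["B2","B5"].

Answer: ["B5", "B6"]

Working:
idom tree: B1←B0 B2←B0 B3←B2 B4←B2 B5←B2 B6←B2 B7←B5 B8←B2
Join-block Dom:
  B2: preds {B0,B7}: {B0} ∩ {B0,B2,B5,B7} = {B0}; idom=B0
  B4: preds {B2,B3}: {B0,B2} ∩ {B0,B2,B3} = {B0,B2}; idom=B2
  B5: preds {B2,B4}: {B0,B2} ∩ {B0,B2,B4} = {B0,B2}; idom=B2
  B6: preds {B3,B4}: {B0,B2,B3} ∩ {B0,B2,B4} = {B0,B2}; idom=B2
  B8: preds {B5,B6,B7}: {B0,B2,B5} ∩ {B0,B2,B6} ∩ {B0,B2,B5,B7} = {B0,B2}; idom=B2

DF walk-up:
  B2←B0: walk · to B0
  B2←B7: walk B7→B5→B2 to B0
  B4←B2: walk · to B2
  B4←B3: walk B3 to B2
  B5←B2: walk · to B2
  B5←B4: walk B4 to B2
  B6←B3: walk B3 to B2
  B6←B4: walk B4 to B2
  B8←B5: walk B5 to B2
  B8←B6: walk B6 to B2
  B8←B7: walk B7→B5 to B2
  B0 → ∅
  B1 → ∅
  B2 → {B2}
  B3 → {B4,B6}
  B4 → {B5,B6}
  B5 → {B2,B8}
  B6 → {B8}
  B7 → {B2,B8}
  B8 → ∅

DF(B4) = ["B5", "B6"]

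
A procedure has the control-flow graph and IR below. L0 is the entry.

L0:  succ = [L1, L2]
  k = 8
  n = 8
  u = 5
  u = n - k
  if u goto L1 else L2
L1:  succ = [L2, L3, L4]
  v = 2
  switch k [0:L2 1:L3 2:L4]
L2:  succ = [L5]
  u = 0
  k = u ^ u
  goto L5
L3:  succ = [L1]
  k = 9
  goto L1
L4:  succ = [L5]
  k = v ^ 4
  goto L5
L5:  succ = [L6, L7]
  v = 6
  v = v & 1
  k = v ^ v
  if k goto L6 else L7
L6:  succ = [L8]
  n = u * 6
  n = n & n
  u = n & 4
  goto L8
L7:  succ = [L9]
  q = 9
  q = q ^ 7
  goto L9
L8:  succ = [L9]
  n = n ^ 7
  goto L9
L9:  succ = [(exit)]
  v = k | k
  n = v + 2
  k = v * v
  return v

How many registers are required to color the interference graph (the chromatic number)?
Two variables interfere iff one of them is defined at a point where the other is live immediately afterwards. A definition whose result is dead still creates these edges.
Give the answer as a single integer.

Answer: 4

Derivation:
Per-block:
  L0: {k,n,u} / ∅
  L1: {v} / {k}
  L2: {k,u} / ∅
  L3: {k} / ∅
  L4: {k} / {v}
  L5: {k,v} / ∅
  L6: {n,u} / {u}
  L7: {q} / ∅
  L8: {n} / {n}
  L9: {k,n,v} / {k}

Backward fixpoint:
  L0: in=∅ out={k,u}
  L1: in={k,u} out={u,v}
  L2: in=∅ out={u}
  L3: in={u} out={k,u}
  L4: in={u,v} out={u}
  L5: in={u} out={k,u}
  L6: in={k,u} out={k,n}
  L7: in={k} out={k}
  L8: in={k,n} out={k}
  L9: in={k} out=∅

Interfere edges:
  k↔{n,q,u,v}
  n↔{k,u,v}
  q↔{k}
  u↔{k,n,v}
  v↔{k,n,u}

Registers:
  lower bound: {k,n,u,v} mutually conflict ⇒ χ ≥ 4
  assign k→c0 n→c1 q→c1 u→c2 v→c3 — no edge inside a register ⇒ χ ≤ 4
  χ = 4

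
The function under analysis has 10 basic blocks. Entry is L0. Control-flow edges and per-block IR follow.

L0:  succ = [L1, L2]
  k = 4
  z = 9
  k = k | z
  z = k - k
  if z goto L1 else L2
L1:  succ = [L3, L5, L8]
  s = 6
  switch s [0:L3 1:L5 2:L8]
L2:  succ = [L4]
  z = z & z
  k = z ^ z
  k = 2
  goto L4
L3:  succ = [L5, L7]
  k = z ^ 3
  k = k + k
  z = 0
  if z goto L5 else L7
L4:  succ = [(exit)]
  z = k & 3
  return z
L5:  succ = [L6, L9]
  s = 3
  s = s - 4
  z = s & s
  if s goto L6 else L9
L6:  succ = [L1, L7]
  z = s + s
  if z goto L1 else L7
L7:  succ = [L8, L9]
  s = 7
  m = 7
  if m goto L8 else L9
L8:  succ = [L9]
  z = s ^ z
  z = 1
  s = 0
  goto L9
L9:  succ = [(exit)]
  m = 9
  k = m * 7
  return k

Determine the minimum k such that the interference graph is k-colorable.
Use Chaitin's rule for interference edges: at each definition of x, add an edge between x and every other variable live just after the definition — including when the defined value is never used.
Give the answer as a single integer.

Answer: 3

Working:
Per-block:
  L0: def={k,z} ue=∅
  L1: def={s} ue=∅
  L2: def={k,z} ue={z}
  L3: def={k,z} ue={z}
  L4: def={z} ue={k}
  L5: def={s,z} ue=∅
  L6: def={z} ue={s}
  L7: def={m,s} ue=∅
  L8: def={s,z} ue={s,z}
  L9: def={k,m} ue=∅

Backward fixpoint:
  L0: in=∅ out={z}
  L1: in={z} out={s,z}
  L2: in={z} out={k}
  L3: in={z} out={z}
  L4: in={k} out=∅
  L5: in=∅ out={s}
  L6: in={s} out={z}
  L7: in={z} out={s,z}
  L8: in={s,z} out=∅
  L9: in=∅ out=∅

Interfere edges:
  k: {z}
  m: {s,z}
  s: {m,z}
  z: {k,m,s}

Chromatic number:
  {m,s,z} pairwise interfere (3-clique) ⇒ χ ≥ 3
  3-colouring: c0={z}  c1={k,m}  c2={s}
  χ = 3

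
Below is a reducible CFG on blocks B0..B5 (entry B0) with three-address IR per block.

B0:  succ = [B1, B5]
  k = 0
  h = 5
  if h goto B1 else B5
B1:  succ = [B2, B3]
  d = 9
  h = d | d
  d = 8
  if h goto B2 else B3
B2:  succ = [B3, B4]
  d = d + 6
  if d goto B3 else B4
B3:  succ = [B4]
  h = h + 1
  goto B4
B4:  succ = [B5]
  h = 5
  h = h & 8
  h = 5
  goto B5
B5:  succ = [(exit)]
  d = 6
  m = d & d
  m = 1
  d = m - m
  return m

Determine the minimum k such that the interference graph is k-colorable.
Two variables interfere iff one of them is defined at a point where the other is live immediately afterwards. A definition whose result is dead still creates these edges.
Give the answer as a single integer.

Block summaries:
  B0: {h,k} / ∅
  B1: {d,h} / ∅
  B2: {d} / {d}
  B3: {h} / {h}
  B4: {h} / ∅
  B5: {d,m} / ∅

Backward fixpoint:
  B0 li=∅ lo=∅
  B1 li=∅ lo={d,h}
  B2 li={d,h} lo={h}
  B3 li={h} lo=∅
  B4 li=∅ lo=∅
  B5 li=∅ lo=∅

Conflict graph:
  d: {h,m}
  h: {d}
  k: ∅
  m: {d}

Chromatic number:
  {d,h} pairwise interfere (2-clique) ⇒ χ ≥ 2
  2-colouring: R0={d,k}  R1={h,m}
  χ = 2

Answer: 2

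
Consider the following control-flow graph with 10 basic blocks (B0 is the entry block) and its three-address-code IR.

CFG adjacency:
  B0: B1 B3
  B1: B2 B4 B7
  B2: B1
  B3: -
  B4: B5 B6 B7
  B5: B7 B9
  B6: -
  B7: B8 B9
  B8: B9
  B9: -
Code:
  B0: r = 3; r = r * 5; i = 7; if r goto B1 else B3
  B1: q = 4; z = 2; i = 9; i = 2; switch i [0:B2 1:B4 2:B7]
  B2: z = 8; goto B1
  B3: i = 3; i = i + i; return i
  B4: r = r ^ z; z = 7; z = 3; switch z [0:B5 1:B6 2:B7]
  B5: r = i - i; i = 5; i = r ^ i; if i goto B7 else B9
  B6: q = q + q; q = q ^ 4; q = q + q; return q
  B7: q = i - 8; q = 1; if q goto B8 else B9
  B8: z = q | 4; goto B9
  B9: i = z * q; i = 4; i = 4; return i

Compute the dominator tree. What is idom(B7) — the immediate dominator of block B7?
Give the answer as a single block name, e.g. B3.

Answer: B1

Analysis:
idom tree: B1←B0 B2←B1 B3←B0 B4←B1 B5←B4 B6←B4 B7←B1 B8←B7 B9←B1
Dom∩ at merges:
  B1: preds {B0,B2}: {B0} ∩ {B0,B1,B2} = {B0}; idom=B0
  B7: preds {B1,B4,B5}: {B0,B1} ∩ {B0,B1,B4} ∩ {B0,B1,B4,B5} = {B0,B1}; idom=B1
  B9: preds {B5,B7,B8}: {B0,B1,B4,B5} ∩ {B0,B1,B7} ∩ {B0,B1,B7,B8} = {B0,B1}; idom=B1

idom(B7) = B1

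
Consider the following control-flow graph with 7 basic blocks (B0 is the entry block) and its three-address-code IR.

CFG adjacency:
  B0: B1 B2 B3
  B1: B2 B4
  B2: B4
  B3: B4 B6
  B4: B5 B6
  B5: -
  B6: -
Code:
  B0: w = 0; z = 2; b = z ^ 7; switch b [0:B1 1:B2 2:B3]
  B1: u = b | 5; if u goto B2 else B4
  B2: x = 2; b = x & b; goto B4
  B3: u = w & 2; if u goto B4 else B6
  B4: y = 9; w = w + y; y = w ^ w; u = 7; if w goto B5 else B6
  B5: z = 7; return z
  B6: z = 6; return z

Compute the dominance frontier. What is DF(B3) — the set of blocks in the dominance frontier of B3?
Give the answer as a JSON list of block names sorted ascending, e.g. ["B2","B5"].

idom tree: B1←B0 B2←B0 B3←B0 B4←B0 B5←B4 B6←B0
Dom∩ at merges:
  B2: preds {B0,B1}: {B0} ∩ {B0,B1} = {B0}; idom=B0
  B4: preds {B1,B2,B3}: {B0,B1} ∩ {B0,B2} ∩ {B0,B3} = {B0}; idom=B0
  B6: preds {B3,B4}: {B0,B3} ∩ {B0,B4} = {B0}; idom=B0

DF walk-up:
  B2←B0: walk · to B0
  B2←B1: walk B1 to B0
  B4←B1: walk B1 to B0
  B4←B2: walk B2 to B0
  B4←B3: walk B3 to B0
  B6←B3: walk B3 to B0
  B6←B4: walk B4 to B0
  DF(B0)=∅
  DF(B1)={B2,B4}
  DF(B2)={B4}
  DF(B3)={B4,B6}
  DF(B4)={B6}
  DF(B5)=∅
  DF(B6)=∅

DF(B3) = ["B4", "B6"]

Answer: ["B4", "B6"]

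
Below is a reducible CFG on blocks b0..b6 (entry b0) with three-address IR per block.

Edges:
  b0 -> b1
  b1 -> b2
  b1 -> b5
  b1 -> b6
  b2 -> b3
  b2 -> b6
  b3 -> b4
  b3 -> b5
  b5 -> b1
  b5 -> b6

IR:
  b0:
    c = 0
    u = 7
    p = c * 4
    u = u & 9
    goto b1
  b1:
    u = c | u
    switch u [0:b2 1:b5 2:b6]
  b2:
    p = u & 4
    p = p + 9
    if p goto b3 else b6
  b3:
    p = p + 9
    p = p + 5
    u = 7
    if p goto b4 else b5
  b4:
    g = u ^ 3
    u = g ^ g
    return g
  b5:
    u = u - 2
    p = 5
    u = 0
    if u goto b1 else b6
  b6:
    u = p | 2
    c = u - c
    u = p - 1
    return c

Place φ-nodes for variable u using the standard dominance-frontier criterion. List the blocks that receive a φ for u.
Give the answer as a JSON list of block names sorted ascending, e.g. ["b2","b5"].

idom tree: b1←b0 b2←b1 b3←b2 b4←b3 b5←b1 b6←b1
Dom at joins:
  b1: preds {b0,b5}: {b0} ∩ {b0,b1,b5} = {b0}; idom=b0
  b5: preds {b1,b3}: {b0,b1} ∩ {b0,b1,b2,b3} = {b0,b1}; idom=b1
  b6: preds {b1,b2,b5}: {b0,b1} ∩ {b0,b1,b2} ∩ {b0,b1,b5} = {b0,b1}; idom=b1

Frontier:
  join b1 pred b0: · stop@b0
  join b1 pred b5: b5→b1 stop@b0
  join b5 pred b1: · stop@b1
  join b5 pred b3: b3→b2 stop@b1
  join b6 pred b1: · stop@b1
  join b6 pred b2: b2 stop@b1
  join b6 pred b5: b5 stop@b1
  DF(b0)=∅
  DF(b1)={b1}
  DF(b2)={b5,b6}
  DF(b3)={b5}
  DF(b4)=∅
  DF(b5)={b1,b6}
  DF(b6)=∅

φ for u: defs {b0,b1,b3,b4,b5,b6}
  DF⁺ = {b1,b5,b6}

Answer: ["b1", "b5", "b6"]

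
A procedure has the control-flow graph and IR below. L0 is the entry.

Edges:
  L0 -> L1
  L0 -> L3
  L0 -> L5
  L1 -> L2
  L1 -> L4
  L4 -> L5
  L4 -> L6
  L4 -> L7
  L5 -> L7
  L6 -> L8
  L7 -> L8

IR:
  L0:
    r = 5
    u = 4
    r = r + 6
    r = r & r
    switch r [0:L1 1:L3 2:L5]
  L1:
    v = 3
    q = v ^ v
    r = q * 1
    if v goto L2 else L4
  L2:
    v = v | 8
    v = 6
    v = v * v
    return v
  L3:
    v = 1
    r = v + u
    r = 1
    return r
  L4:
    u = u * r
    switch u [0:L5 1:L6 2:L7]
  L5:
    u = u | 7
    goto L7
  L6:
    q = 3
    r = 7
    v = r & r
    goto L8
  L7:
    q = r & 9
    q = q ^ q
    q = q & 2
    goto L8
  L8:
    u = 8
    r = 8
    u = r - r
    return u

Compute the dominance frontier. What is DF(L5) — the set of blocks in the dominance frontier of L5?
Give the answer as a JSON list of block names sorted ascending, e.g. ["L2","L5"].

Answer: ["L7"]

Derivation:
idom tree: L1←L0 L2←L1 L3←L0 L4←L1 L5←L0 L6←L4 L7←L0 L8←L0
Dom∩ at merges:
  L5: preds {L0,L4}: {L0} ∩ {L0,L1,L4} = {L0}; idom=L0
  L7: preds {L4,L5}: {L0,L1,L4} ∩ {L0,L5} = {L0}; idom=L0
  L8: preds {L6,L7}: {L0,L1,L4,L6} ∩ {L0,L7} = {L0}; idom=L0

DF walk-up:
  join L5 pred L0: · stop@L0
  join L5 pred L4: L4→L1 stop@L0
  join L7 pred L4: L4→L1 stop@L0
  join L7 pred L5: L5 stop@L0
  join L8 pred L6: L6→L4→L1 stop@L0
  join L8 pred L7: L7 stop@L0
  L0 → ∅
  L1 → {L5,L7,L8}
  L2 → ∅
  L3 → ∅
  L4 → {L5,L7,L8}
  L5 → {L7}
  L6 → {L8}
  L7 → {L8}
  L8 → ∅

DF(L5) = ["L7"]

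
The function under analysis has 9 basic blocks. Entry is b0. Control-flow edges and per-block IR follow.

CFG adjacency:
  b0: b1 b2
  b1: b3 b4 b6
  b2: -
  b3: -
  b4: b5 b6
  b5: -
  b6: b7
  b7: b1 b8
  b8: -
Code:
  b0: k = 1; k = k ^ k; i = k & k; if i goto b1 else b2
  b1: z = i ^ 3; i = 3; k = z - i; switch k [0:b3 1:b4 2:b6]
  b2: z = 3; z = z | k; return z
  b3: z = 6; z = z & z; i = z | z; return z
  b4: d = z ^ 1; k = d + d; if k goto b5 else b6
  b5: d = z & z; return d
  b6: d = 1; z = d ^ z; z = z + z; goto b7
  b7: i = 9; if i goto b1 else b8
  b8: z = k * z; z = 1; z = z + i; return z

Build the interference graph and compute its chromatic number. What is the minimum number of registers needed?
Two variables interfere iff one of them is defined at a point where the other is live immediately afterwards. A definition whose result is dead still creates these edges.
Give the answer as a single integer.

Answer: 3

Working:
Block summaries:
  b0: {i,k} / ∅
  b1: {i,k,z} / {i}
  b2: {z} / {k}
  b3: {i,z} / ∅
  b4: {d,k} / {z}
  b5: {d} / {z}
  b6: {d,z} / {z}
  b7: {i} / ∅
  b8: {z} / {i,k,z}

Backward fixpoint:
  live b0: ∅→{i,k}
  live b1: {i}→{k,z}
  live b2: {k}→∅
  live b3: ∅→∅
  live b4: {z}→{k,z}
  live b5: {z}→∅
  live b6: {k,z}→{k,z}
  live b7: {k,z}→{i,k,z}
  live b8: {i,k,z}→∅

Conflict graph:
  d: {k,z}
  i: {k,z}
  k: {d,i,z}
  z: {d,i,k}

Colouring:
  {d,k,z} pairwise interfere (3-clique) ⇒ χ ≥ 3
  assign d→R2 i→R2 k→R0 z→R1 — no edge inside a register ⇒ χ ≤ 3
  χ = 3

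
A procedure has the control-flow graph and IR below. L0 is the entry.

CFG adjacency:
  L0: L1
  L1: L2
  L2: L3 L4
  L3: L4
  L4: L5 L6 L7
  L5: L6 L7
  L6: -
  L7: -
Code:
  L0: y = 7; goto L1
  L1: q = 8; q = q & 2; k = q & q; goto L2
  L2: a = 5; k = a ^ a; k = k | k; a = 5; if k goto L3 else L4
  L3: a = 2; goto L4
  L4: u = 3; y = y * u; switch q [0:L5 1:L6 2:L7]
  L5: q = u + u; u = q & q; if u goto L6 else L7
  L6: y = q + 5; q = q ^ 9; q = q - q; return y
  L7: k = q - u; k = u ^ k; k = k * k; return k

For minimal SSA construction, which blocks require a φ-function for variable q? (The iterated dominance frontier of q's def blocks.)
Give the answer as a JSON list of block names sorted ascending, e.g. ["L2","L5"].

Answer: ["L6", "L7"]

Derivation:
idom tree: L1←L0 L2←L1 L3←L2 L4←L2 L5←L4 L6←L4 L7←L4
Dom∩ at merges:
  L4: preds {L2,L3}: {L0,L1,L2} ∩ {L0,L1,L2,L3} = {L0,L1,L2}; idom=L2
  L6: preds {L4,L5}: {L0,L1,L2,L4} ∩ {L0,L1,L2,L4,L5} = {L0,L1,L2,L4}; idom=L4
  L7: preds {L4,L5}: {L0,L1,L2,L4} ∩ {L0,L1,L2,L4,L5} = {L0,L1,L2,L4}; idom=L4

Frontier:
  join L4 pred L2: · stop@L2
  join L4 pred L3: L3 stop@L2
  join L6 pred L4: · stop@L4
  join L6 pred L5: L5 stop@L4
  join L7 pred L4: · stop@L4
  join L7 pred L5: L5 stop@L4
  DF(L0)=∅
  DF(L1)=∅
  DF(L2)=∅
  DF(L3)={L4}
  DF(L4)=∅
  DF(L5)={L6,L7}
  DF(L6)=∅
  DF(L7)=∅

φ for q: defs {L1,L5,L6}
  DF⁺ = {L6,L7}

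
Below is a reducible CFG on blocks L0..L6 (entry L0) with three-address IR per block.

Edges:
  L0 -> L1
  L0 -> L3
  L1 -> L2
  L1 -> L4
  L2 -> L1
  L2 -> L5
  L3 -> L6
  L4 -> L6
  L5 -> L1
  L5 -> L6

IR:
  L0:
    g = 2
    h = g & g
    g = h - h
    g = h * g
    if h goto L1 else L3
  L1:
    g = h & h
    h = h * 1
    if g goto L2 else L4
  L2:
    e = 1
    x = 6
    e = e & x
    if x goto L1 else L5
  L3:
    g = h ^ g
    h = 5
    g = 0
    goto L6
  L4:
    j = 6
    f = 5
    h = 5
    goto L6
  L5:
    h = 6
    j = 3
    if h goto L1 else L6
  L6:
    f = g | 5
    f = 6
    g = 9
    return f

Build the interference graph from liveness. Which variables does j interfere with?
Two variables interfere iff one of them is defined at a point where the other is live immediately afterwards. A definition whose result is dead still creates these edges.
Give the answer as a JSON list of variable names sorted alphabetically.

def/use:
  L0: def={g,h} ue=∅
  L1: def={g,h} ue={h}
  L2: def={e,x} ue=∅
  L3: def={g,h} ue={g,h}
  L4: def={f,h,j} ue=∅
  L5: def={h,j} ue=∅
  L6: def={f,g} ue={g}

Liveness:
  L0: in=∅ out={g,h}
  L1: in={h} out={g,h}
  L2: in={g,h} out={g,h}
  L3: in={g,h} out={g}
  L4: in={g} out={g}
  L5: in={g} out={g,h}
  L6: in={g} out=∅

Conflict graph:
  e: {g,h,x}
  f: {g}
  g: {e,f,h,j,x}
  h: {e,g,j,x}
  j: {g,h}
  x: {e,g,h}

N(j) = ["g", "h"]

Answer: ["g", "h"]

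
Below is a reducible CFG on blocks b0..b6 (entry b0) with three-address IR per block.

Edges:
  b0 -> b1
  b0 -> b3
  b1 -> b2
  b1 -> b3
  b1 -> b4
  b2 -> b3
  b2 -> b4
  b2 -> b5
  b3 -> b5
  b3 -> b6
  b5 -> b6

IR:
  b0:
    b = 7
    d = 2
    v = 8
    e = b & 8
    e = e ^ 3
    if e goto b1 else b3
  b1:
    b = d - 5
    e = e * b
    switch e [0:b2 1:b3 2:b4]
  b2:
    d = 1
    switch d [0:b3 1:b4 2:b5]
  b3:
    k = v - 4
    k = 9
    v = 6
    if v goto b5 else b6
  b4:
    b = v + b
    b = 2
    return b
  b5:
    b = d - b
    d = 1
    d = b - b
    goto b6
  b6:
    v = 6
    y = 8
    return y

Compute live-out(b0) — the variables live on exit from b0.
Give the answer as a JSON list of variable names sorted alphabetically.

Answer: ["b", "d", "e", "v"]

Derivation:
Block summaries:
  b0 def {b,d,e,v} use ∅
  b1 def {b,e} use {d,e}
  b2 def {d} use ∅
  b3 def {k,v} use {v}
  b4 def {b} use {b,v}
  b5 def {b,d} use {b,d}
  b6 def {v,y} use ∅

Liveness:
  b0: in=∅ out={b,d,e,v}
  b1: in={d,e,v} out={b,d,v}
  b2: in={b,v} out={b,d,v}
  b3: in={b,d,v} out={b,d}
  b4: in={b,v} out=∅
  b5: in={b,d} out=∅
  b6: in=∅ out=∅

live-out(b0) = ["b", "d", "e", "v"]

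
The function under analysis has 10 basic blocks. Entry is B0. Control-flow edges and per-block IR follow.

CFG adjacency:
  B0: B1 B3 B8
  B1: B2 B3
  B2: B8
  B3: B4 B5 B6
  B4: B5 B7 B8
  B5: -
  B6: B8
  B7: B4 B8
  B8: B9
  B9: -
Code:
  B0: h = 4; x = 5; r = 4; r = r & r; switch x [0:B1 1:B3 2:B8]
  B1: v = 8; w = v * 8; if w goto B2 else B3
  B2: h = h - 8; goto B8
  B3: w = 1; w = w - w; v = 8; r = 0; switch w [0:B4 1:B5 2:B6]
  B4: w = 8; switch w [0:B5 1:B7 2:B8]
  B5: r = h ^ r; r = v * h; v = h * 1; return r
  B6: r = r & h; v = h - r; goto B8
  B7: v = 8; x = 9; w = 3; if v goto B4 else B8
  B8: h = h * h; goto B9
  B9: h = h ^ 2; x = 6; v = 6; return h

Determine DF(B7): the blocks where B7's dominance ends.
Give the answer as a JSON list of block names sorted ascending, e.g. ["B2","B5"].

Answer: ["B4", "B8"]

Derivation:
idom tree: B1←B0 B2←B1 B3←B0 B4←B3 B5←B3 B6←B3 B7←B4 B8←B0 B9←B8
Dom∩ at merges:
  B3: preds {B0,B1}: {B0} ∩ {B0,B1} = {B0}; idom=B0
  B4: preds {B3,B7}: {B0,B3} ∩ {B0,B3,B4,B7} = {B0,B3}; idom=B3
  B5: preds {B3,B4}: {B0,B3} ∩ {B0,B3,B4} = {B0,B3}; idom=B3
  B8: preds {B0,B2,B4,B6,B7}: {B0} ∩ {B0,B1,B2} ∩ {B0,B3,B4} ∩ {B0,B3,B6} ∩ {B0,B3,B4,B7} = {B0}; idom=B0

Frontier:
  B3←B0: walk · to B0
  B3←B1: walk B1 to B0
  B4←B3: walk · to B3
  B4←B7: walk B7→B4 to B3
  B5←B3: walk · to B3
  B5←B4: walk B4 to B3
  B8←B0: walk · to B0
  B8←B2: walk B2→B1 to B0
  B8←B4: walk B4→B3 to B0
  B8←B6: walk B6→B3 to B0
  B8←B7: walk B7→B4→B3 to B0
  DF(B0)=∅
  DF(B1)={B3,B8}
  DF(B2)={B8}
  DF(B3)={B8}
  DF(B4)={B4,B5,B8}
  DF(B5)=∅
  DF(B6)={B8}
  DF(B7)={B4,B8}
  DF(B8)=∅
  DF(B9)=∅

DF(B7) = ["B4", "B8"]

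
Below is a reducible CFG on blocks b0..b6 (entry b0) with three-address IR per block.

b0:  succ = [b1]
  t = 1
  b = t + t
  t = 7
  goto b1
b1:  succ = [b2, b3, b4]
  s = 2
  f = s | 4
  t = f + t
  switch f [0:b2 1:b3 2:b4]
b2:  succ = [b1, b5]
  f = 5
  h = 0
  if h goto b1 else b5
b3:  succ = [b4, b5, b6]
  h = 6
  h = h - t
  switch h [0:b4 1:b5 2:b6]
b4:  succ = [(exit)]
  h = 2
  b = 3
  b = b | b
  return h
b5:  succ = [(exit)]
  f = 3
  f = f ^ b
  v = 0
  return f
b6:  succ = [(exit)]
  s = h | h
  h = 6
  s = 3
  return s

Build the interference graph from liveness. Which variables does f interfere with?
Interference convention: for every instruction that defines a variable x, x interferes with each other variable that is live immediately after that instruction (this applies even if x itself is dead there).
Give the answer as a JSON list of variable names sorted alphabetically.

Answer: ["b", "t", "v"]

Derivation:
Per-block:
  b0: def={b,t} ue=∅
  b1: def={f,s,t} ue={t}
  b2: def={f,h} ue=∅
  b3: def={h} ue={t}
  b4: def={b,h} ue=∅
  b5: def={f,v} ue={b}
  b6: def={h,s} ue={h}

Liveness:
  live b0: ∅→{b,t}
  live b1: {b,t}→{b,t}
  live b2: {b,t}→{b,t}
  live b3: {b,t}→{b,h}
  live b4: ∅→∅
  live b5: {b}→∅
  live b6: {h}→∅

Conflict graph:
  b: {f,h,s,t}
  f: {b,t,v}
  h: {b,t}
  s: {b,t}
  t: {b,f,h,s}
  v: {f}

N(f) = ["b", "t", "v"]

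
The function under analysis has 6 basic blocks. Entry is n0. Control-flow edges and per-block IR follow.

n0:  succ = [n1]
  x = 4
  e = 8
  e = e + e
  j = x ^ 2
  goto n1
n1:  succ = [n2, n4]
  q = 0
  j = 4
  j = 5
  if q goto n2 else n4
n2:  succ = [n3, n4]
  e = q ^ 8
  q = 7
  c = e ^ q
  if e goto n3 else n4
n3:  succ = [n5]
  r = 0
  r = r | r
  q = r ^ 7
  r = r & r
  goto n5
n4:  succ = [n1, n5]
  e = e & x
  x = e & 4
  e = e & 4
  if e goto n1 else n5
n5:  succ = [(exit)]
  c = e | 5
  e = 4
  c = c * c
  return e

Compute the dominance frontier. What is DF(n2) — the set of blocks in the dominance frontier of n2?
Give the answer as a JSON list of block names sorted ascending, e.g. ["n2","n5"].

Answer: ["n4", "n5"]

Derivation:
idom tree: n1←n0 n2←n1 n3←n2 n4←n1 n5←n1
Dom at joins:
  n1: preds {n0,n4}: {n0} ∩ {n0,n1,n4} = {n0}; idom=n0
  n4: preds {n1,n2}: {n0,n1} ∩ {n0,n1,n2} = {n0,n1}; idom=n1
  n5: preds {n3,n4}: {n0,n1,n2,n3} ∩ {n0,n1,n4} = {n0,n1}; idom=n1

DF walk-up:
  n1←n0: walk · to n0
  n1←n4: walk n4→n1 to n0
  n4←n1: walk · to n1
  n4←n2: walk n2 to n1
  n5←n3: walk n3→n2 to n1
  n5←n4: walk n4 to n1
  n0: DF=∅
  n1: DF={n1}
  n2: DF={n4,n5}
  n3: DF={n5}
  n4: DF={n1,n5}
  n5: DF=∅

DF(n2) = ["n4", "n5"]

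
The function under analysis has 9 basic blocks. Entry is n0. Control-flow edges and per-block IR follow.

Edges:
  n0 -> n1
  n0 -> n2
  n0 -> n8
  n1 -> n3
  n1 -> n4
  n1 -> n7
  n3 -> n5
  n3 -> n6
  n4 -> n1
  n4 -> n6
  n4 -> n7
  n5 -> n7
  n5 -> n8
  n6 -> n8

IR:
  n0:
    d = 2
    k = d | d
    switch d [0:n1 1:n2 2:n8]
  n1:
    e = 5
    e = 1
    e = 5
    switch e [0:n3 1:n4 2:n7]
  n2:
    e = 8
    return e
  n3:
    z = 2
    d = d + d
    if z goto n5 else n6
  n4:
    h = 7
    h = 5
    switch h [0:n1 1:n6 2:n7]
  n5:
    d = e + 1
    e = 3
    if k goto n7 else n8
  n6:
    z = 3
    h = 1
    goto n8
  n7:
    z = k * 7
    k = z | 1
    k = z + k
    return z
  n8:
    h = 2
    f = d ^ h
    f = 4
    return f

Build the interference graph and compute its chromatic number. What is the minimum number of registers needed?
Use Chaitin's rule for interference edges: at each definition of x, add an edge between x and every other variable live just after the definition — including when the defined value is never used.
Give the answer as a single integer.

Block summaries:
  n0 def {d,k} use ∅
  n1 def {e} use ∅
  n2 def {e} use ∅
  n3 def {d,z} use {d}
  n4 def {h} use ∅
  n5 def {d,e} use {e,k}
  n6 def {h,z} use ∅
  n7 def {k,z} use {k}
  n8 def {f,h} use {d}

Backward fixpoint:
  n0: in=∅ out={d,k}
  n1: in={d,k} out={d,e,k}
  n2: in=∅ out=∅
  n3: in={d,e,k} out={d,e,k}
  n4: in={d,k} out={d,k}
  n5: in={e,k} out={d,k}
  n6: in={d} out={d}
  n7: in={k} out=∅
  n8: in={d} out=∅

Conflict graph:
  d: {e,h,k,z}
  e: {d,k,z}
  f: ∅
  h: {d,k}
  k: {d,e,h,z}
  z: {d,e,k}

Colouring:
  {d,e,k,z} pairwise interfere (4-clique) ⇒ χ ≥ 4
  assign d→c0 e→c2 f→c0 h→c2 k→c1 z→c3 — no edge inside a register ⇒ χ ≤ 4
  χ = 4

Answer: 4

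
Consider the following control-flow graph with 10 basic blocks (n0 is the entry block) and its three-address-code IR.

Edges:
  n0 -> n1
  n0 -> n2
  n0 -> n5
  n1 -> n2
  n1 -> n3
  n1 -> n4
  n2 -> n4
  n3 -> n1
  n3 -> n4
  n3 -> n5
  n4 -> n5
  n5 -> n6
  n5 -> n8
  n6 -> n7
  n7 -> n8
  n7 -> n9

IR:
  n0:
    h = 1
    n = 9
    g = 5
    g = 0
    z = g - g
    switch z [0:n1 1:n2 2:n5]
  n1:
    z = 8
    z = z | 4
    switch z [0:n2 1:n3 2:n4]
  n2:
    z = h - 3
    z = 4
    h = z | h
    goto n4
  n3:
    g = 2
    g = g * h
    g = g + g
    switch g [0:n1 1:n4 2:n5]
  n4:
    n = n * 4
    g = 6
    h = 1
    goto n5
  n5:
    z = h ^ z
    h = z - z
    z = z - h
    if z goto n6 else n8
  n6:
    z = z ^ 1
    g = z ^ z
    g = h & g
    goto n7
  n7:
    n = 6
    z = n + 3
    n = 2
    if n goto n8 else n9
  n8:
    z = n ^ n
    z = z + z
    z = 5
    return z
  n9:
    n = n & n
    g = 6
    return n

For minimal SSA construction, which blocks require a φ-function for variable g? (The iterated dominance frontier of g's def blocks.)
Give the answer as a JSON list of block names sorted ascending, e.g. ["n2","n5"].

Answer: ["n1", "n2", "n4", "n5", "n8"]

Analysis:
idom tree: n1←n0 n2←n0 n3←n1 n4←n0 n5←n0 n6←n5 n7←n6 n8←n5 n9←n7
Dom∩ at merges:
  n1: preds {n0,n3}: {n0} ∩ {n0,n1,n3} = {n0}; idom=n0
  n2: preds {n0,n1}: {n0} ∩ {n0,n1} = {n0}; idom=n0
  n4: preds {n1,n2,n3}: {n0,n1} ∩ {n0,n2} ∩ {n0,n1,n3} = {n0}; idom=n0
  n5: preds {n0,n3,n4}: {n0} ∩ {n0,n1,n3} ∩ {n0,n4} = {n0}; idom=n0
  n8: preds {n5,n7}: {n0,n5} ∩ {n0,n5,n6,n7} = {n0,n5}; idom=n5

DF derivation:
  join n1 pred n0: · stop@n0
  join n1 pred n3: n3→n1 stop@n0
  join n2 pred n0: · stop@n0
  join n2 pred n1: n1 stop@n0
  join n4 pred n1: n1 stop@n0
  join n4 pred n2: n2 stop@n0
  join n4 pred n3: n3→n1 stop@n0
  join n5 pred n0: · stop@n0
  join n5 pred n3: n3→n1 stop@n0
  join n5 pred n4: n4 stop@n0
  join n8 pred n5: · stop@n5
  join n8 pred n7: n7→n6 stop@n5
  n0 → ∅
  n1 → {n1,n2,n4,n5}
  n2 → {n4}
  n3 → {n1,n4,n5}
  n4 → {n5}
  n5 → ∅
  n6 → {n8}
  n7 → {n8}
  n8 → ∅
  n9 → ∅

φ for g: defs {n0,n3,n4,n6,n9}
  DF⁺ = {n1,n2,n4,n5,n8}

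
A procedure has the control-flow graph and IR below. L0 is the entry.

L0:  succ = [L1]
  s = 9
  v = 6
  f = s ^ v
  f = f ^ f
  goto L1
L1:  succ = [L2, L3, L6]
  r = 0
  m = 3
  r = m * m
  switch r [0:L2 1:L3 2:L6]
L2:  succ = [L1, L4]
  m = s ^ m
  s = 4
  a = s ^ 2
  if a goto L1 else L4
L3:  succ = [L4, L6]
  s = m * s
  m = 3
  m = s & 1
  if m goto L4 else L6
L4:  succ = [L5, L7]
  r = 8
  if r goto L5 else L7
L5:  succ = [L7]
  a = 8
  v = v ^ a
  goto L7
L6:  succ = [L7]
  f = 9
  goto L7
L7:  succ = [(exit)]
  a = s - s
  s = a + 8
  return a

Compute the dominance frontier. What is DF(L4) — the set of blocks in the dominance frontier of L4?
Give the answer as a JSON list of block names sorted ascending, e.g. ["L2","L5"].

Answer: ["L7"]

Working:
idom tree: L1←L0 L2←L1 L3←L1 L4←L1 L5←L4 L6←L1 L7←L1
Dom∩ at merges:
  L1: preds {L0,L2}: {L0} ∩ {L0,L1,L2} = {L0}; idom=L0
  L4: preds {L2,L3}: {L0,L1,L2} ∩ {L0,L1,L3} = {L0,L1}; idom=L1
  L6: preds {L1,L3}: {L0,L1} ∩ {L0,L1,L3} = {L0,L1}; idom=L1
  L7: preds {L4,L5,L6}: {L0,L1,L4} ∩ {L0,L1,L4,L5} ∩ {L0,L1,L6} = {L0,L1}; idom=L1

DF derivation:
  join L1 pred L0: · stop@L0
  join L1 pred L2: L2→L1 stop@L0
  join L4 pred L2: L2 stop@L1
  join L4 pred L3: L3 stop@L1
  join L6 pred L1: · stop@L1
  join L6 pred L3: L3 stop@L1
  join L7 pred L4: L4 stop@L1
  join L7 pred L5: L5→L4 stop@L1
  join L7 pred L6: L6 stop@L1
  L0: DF=∅
  L1: DF={L1}
  L2: DF={L1,L4}
  L3: DF={L4,L6}
  L4: DF={L7}
  L5: DF={L7}
  L6: DF={L7}
  L7: DF=∅

DF(L4) = ["L7"]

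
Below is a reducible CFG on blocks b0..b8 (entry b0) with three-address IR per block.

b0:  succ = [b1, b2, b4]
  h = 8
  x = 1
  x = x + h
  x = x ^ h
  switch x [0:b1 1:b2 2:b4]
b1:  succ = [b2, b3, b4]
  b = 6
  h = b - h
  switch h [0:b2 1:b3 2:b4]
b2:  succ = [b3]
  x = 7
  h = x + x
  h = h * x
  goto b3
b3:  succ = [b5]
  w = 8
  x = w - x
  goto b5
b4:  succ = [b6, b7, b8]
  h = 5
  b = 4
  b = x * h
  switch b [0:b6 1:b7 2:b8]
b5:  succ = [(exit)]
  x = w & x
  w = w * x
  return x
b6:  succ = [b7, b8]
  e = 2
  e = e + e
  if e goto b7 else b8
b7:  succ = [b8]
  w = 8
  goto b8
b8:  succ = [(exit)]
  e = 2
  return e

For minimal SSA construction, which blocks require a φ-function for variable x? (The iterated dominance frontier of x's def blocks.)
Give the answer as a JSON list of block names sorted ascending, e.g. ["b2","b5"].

Answer: ["b3"]

Working:
idom tree: b1←b0 b2←b0 b3←b0 b4←b0 b5←b3 b6←b4 b7←b4 b8←b4
Dom∩ at merges:
  b2: preds {b0,b1}: {b0} ∩ {b0,b1} = {b0}; idom=b0
  b3: preds {b1,b2}: {b0,b1} ∩ {b0,b2} = {b0}; idom=b0
  b4: preds {b0,b1}: {b0} ∩ {b0,b1} = {b0}; idom=b0
  b7: preds {b4,b6}: {b0,b4} ∩ {b0,b4,b6} = {b0,b4}; idom=b4
  b8: preds {b4,b6,b7}: {b0,b4} ∩ {b0,b4,b6} ∩ {b0,b4,b7} = {b0,b4}; idom=b4

DF walk-up:
  b2←b0: walk · to b0
  b2←b1: walk b1 to b0
  b3←b1: walk b1 to b0
  b3←b2: walk b2 to b0
  b4←b0: walk · to b0
  b4←b1: walk b1 to b0
  b7←b4: walk · to b4
  b7←b6: walk b6 to b4
  b8←b4: walk · to b4
  b8←b6: walk b6 to b4
  b8←b7: walk b7 to b4
  b0 → ∅
  b1 → {b2,b3,b4}
  b2 → {b3}
  b3 → ∅
  b4 → ∅
  b5 → ∅
  b6 → {b7,b8}
  b7 → {b8}
  b8 → ∅

φ for x: defs {b0,b2,b3,b5}
  DF⁺ = {b3}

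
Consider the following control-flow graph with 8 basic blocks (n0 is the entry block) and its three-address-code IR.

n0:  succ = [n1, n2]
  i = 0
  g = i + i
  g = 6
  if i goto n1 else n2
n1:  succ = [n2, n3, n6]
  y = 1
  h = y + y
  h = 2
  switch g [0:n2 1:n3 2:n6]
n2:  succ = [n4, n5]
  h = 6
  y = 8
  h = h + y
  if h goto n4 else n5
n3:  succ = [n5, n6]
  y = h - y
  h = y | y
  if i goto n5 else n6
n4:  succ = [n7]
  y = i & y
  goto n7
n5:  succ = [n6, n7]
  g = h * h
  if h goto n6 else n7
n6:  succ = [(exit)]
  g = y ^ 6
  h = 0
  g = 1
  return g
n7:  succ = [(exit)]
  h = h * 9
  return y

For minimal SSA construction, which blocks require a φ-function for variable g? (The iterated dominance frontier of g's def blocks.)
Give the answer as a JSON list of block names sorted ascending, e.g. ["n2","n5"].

idom tree: n1←n0 n2←n0 n3←n1 n4←n2 n5←n0 n6←n0 n7←n0
Join-block Dom:
  n2: preds {n0,n1}: {n0} ∩ {n0,n1} = {n0}; idom=n0
  n5: preds {n2,n3}: {n0,n2} ∩ {n0,n1,n3} = {n0}; idom=n0
  n6: preds {n1,n3,n5}: {n0,n1} ∩ {n0,n1,n3} ∩ {n0,n5} = {n0}; idom=n0
  n7: preds {n4,n5}: {n0,n2,n4} ∩ {n0,n5} = {n0}; idom=n0

Frontier:
  n2←n0: walk · to n0
  n2←n1: walk n1 to n0
  n5←n2: walk n2 to n0
  n5←n3: walk n3→n1 to n0
  n6←n1: walk n1 to n0
  n6←n3: walk n3→n1 to n0
  n6←n5: walk n5 to n0
  n7←n4: walk n4→n2 to n0
  n7←n5: walk n5 to n0
  n0 → ∅
  n1 → {n2,n5,n6}
  n2 → {n5,n7}
  n3 → {n5,n6}
  n4 → {n7}
  n5 → {n6,n7}
  n6 → ∅
  n7 → ∅

φ for g: defs {n0,n5,n6}
  DF⁺ = {n6,n7}

Answer: ["n6", "n7"]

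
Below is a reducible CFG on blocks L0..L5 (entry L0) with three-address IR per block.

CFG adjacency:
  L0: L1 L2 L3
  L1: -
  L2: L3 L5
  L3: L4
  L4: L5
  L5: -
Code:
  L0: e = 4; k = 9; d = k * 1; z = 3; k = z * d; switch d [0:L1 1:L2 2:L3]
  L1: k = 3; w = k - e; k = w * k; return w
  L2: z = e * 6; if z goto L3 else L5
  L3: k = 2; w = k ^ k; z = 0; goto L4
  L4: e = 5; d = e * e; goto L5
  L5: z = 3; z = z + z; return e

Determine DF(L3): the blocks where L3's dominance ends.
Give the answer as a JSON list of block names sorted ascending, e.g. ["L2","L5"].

idom tree: L1←L0 L2←L0 L3←L0 L4←L3 L5←L0
Dom at joins:
  L3: preds {L0,L2}: {L0} ∩ {L0,L2} = {L0}; idom=L0
  L5: preds {L2,L4}: {L0,L2} ∩ {L0,L3,L4} = {L0}; idom=L0

DF walk-up:
  join L3 pred L0: · stop@L0
  join L3 pred L2: L2 stop@L0
  join L5 pred L2: L2 stop@L0
  join L5 pred L4: L4→L3 stop@L0
  DF(L0)=∅
  DF(L1)=∅
  DF(L2)={L3,L5}
  DF(L3)={L5}
  DF(L4)={L5}
  DF(L5)=∅

DF(L3) = ["L5"]

Answer: ["L5"]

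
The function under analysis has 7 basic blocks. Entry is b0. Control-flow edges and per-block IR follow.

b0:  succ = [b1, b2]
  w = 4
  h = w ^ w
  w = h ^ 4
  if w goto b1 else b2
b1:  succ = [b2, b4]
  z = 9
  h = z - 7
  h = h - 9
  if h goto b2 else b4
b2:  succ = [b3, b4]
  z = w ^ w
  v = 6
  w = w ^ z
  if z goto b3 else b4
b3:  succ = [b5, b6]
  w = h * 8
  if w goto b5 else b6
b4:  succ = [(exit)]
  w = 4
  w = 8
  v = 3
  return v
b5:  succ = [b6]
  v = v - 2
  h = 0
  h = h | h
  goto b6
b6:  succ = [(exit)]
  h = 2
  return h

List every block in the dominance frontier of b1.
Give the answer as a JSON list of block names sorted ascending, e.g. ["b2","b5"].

idom tree: b1←b0 b2←b0 b3←b2 b4←b0 b5←b3 b6←b3
Dom at joins:
  b2: preds {b0,b1}: {b0} ∩ {b0,b1} = {b0}; idom=b0
  b4: preds {b1,b2}: {b0,b1} ∩ {b0,b2} = {b0}; idom=b0
  b6: preds {b3,b5}: {b0,b2,b3} ∩ {b0,b2,b3,b5} = {b0,b2,b3}; idom=b3

DF walk-up:
  join b2 pred b0: · stop@b0
  join b2 pred b1: b1 stop@b0
  join b4 pred b1: b1 stop@b0
  join b4 pred b2: b2 stop@b0
  join b6 pred b3: · stop@b3
  join b6 pred b5: b5 stop@b3
  DF(b0)=∅
  DF(b1)={b2,b4}
  DF(b2)={b4}
  DF(b3)=∅
  DF(b4)=∅
  DF(b5)={b6}
  DF(b6)=∅

DF(b1) = ["b2", "b4"]

Answer: ["b2", "b4"]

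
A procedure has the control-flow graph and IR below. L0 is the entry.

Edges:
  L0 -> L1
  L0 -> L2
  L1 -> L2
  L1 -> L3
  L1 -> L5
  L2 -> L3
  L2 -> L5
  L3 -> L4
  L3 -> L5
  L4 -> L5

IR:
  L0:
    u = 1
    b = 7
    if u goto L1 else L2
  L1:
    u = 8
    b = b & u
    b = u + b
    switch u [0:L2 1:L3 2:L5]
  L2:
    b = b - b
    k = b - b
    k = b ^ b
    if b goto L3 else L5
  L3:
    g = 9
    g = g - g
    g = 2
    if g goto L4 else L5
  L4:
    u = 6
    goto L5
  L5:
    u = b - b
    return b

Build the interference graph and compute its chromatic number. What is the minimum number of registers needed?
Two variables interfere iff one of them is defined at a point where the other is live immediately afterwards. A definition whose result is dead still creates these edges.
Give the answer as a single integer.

def/use:
  L0: {b,u} / ∅
  L1: {b,u} / {b}
  L2: {b,k} / {b}
  L3: {g} / ∅
  L4: {u} / ∅
  L5: {u} / {b}

Live sets:
  live L0: ∅→{b}
  live L1: {b}→{b}
  live L2: {b}→{b}
  live L3: {b}→{b}
  live L4: {b}→{b}
  live L5: {b}→∅

Interfere edges:
  b: {g,k,u}
  g: {b}
  k: {b}
  u: {b}

Registers:
  clique {b,g} ⇒ need ≥ 2
  assign b→c0 g→c1 k→c1 u→c1 — no edge inside a register ⇒ χ ≤ 2
  χ = 2

Answer: 2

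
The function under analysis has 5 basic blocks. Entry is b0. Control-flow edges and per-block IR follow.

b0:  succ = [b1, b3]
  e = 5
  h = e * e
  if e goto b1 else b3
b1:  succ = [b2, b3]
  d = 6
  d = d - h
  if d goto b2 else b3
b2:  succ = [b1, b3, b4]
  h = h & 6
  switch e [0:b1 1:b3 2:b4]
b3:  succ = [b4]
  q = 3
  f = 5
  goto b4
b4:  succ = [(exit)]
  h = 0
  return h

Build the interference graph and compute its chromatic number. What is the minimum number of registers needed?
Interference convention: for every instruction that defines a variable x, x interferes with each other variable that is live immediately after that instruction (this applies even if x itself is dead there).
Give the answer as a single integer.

Block summaries:
  b0 def {e,h} use ∅
  b1 def {d} use {h}
  b2 def {h} use {e,h}
  b3 def {f,q} use ∅
  b4 def {h} use ∅

Live sets:
  b0 li=∅ lo={e,h}
  b1 li={e,h} lo={e,h}
  b2 li={e,h} lo={e,h}
  b3 li=∅ lo=∅
  b4 li=∅ lo=∅

Interference:
  d↔{e,h}
  e↔{d,h}
  f↔∅
  h↔{d,e}
  q↔∅

Colouring:
  clique {d,e,h} ⇒ need ≥ 3
  3-colouring: r0={d,f,q}  r1={e}  r2={h}
  χ = 3

Answer: 3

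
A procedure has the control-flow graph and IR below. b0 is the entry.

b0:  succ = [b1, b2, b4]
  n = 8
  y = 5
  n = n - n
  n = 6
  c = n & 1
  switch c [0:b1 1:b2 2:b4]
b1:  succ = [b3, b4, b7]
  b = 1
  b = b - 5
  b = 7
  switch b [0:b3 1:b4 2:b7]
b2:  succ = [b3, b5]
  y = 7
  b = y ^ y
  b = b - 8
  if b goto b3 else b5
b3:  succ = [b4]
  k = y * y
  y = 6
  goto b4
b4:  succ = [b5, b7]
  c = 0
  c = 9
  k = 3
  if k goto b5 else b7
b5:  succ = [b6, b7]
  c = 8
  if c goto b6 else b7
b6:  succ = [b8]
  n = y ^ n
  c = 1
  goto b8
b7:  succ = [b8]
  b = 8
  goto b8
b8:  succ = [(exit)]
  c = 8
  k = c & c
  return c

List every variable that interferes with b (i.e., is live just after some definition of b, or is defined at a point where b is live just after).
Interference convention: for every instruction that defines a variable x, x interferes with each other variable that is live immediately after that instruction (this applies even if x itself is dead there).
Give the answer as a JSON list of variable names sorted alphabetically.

Answer: ["n", "y"]

Working:
Per-block:
  b0: {c,n,y} / ∅
  b1: {b} / ∅
  b2: {b,y} / ∅
  b3: {k,y} / {y}
  b4: {c,k} / ∅
  b5: {c} / ∅
  b6: {c,n} / {n,y}
  b7: {b} / ∅
  b8: {c,k} / ∅

Live sets:
  live b0: ∅→{n,y}
  live b1: {n,y}→{n,y}
  live b2: {n}→{n,y}
  live b3: {n,y}→{n,y}
  live b4: {n,y}→{n,y}
  live b5: {n,y}→{n,y}
  live b6: {n,y}→∅
  live b7: ∅→∅
  live b8: ∅→∅

Conflict graph:
  b: {n,y}
  c: {k,n,y}
  k: {c,n,y}
  n: {b,c,k,y}
  y: {b,c,k,n}

N(b) = ["n", "y"]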